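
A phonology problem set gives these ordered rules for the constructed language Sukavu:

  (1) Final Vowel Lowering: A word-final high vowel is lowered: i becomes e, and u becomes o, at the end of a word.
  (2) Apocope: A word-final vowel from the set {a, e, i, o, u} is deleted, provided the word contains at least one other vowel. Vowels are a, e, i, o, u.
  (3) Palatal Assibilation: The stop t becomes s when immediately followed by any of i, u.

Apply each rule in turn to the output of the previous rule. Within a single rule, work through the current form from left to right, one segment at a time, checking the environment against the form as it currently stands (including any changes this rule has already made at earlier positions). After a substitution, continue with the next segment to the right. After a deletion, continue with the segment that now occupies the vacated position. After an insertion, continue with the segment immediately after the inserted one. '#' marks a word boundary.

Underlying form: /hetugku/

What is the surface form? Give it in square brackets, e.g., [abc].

[hesugk]

(1) Final Vowel Lowering: [hetugku] → [hetugko]
(2) Apocope: [hetugko] → [hetugk]
(3) Palatal Assibilation: [hetugk] → [hesugk]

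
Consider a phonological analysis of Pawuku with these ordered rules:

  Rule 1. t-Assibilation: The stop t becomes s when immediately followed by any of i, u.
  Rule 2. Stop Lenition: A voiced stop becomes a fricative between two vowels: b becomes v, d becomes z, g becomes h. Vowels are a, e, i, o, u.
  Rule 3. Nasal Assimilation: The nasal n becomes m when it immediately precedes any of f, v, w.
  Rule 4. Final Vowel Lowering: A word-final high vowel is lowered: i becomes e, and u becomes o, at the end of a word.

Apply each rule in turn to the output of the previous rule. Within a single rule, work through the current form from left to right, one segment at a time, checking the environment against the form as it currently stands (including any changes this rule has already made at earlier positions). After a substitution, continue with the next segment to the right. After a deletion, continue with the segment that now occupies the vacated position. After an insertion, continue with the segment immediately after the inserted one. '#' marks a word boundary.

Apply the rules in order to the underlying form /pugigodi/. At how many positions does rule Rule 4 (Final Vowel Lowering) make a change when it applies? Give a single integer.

1

Rule 1 t-Assibilation: no change — [pugigodi]
Rule 2 Stop Lenition: [pugigodi] → [puhihozi]
Rule 3 Nasal Assimilation: no change — [puhihozi]
Rule 4 Final Vowel Lowering: [puhihozi] → [puhihoze]
Rule Rule 4 changed 1 position(s).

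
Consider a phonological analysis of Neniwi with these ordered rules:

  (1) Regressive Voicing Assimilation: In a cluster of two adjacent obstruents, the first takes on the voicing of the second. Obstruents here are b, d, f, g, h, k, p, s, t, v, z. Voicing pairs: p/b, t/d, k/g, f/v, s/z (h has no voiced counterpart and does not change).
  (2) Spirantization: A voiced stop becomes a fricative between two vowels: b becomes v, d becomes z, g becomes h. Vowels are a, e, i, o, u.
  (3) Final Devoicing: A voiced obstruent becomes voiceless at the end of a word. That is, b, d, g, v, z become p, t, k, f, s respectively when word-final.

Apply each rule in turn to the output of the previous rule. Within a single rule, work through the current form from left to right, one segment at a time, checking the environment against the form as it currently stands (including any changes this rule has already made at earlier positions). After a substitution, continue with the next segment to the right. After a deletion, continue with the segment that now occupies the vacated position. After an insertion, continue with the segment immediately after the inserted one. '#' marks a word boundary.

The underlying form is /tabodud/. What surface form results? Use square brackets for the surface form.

(1) Regressive Voicing Assimilation: no change — [tabodud]
(2) Spirantization: [tabodud] → [tavozud]
(3) Final Devoicing: [tavozud] → [tavozut]

[tavozut]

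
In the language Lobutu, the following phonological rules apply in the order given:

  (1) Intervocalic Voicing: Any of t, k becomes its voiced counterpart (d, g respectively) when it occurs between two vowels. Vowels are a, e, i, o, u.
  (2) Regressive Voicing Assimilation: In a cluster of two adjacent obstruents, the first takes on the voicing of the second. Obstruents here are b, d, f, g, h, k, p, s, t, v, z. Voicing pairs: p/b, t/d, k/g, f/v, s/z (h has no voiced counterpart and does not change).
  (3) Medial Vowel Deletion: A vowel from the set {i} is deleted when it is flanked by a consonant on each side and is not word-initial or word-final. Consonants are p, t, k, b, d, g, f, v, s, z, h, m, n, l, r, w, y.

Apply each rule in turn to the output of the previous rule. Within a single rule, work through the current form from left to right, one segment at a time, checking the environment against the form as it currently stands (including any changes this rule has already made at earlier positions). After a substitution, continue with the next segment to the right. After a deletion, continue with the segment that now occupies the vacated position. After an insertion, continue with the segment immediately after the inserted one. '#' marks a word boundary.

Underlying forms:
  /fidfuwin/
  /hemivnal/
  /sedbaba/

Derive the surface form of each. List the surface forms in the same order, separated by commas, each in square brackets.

/fidfuwin/:
  (1) Intervocalic Voicing: no change — [fidfuwin]
  (2) Regressive Voicing Assimilation: [fidfuwin] → [fitfuwin]
  (3) Medial Vowel Deletion: [fitfuwin] → [ftfuwn]
/hemivnal/:
  (1) Intervocalic Voicing: no change — [hemivnal]
  (2) Regressive Voicing Assimilation: no change — [hemivnal]
  (3) Medial Vowel Deletion: [hemivnal] → [hemvnal]
/sedbaba/:
  (1) Intervocalic Voicing: no change — [sedbaba]
  (2) Regressive Voicing Assimilation: no change — [sedbaba]
  (3) Medial Vowel Deletion: no change — [sedbaba]

[ftfuwn], [hemvnal], [sedbaba]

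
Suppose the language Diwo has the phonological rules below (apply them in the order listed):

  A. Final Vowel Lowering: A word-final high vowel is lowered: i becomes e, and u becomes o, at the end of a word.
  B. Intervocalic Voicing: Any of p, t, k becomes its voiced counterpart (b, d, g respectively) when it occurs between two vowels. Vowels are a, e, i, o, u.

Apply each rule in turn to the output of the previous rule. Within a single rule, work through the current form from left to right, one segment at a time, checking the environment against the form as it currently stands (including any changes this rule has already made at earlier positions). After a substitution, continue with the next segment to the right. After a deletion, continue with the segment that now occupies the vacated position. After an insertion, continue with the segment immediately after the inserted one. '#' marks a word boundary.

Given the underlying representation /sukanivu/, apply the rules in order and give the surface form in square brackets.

[suganivo]

A Final Vowel Lowering: [sukanivu] → [sukanivo]
B Intervocalic Voicing: [sukanivo] → [suganivo]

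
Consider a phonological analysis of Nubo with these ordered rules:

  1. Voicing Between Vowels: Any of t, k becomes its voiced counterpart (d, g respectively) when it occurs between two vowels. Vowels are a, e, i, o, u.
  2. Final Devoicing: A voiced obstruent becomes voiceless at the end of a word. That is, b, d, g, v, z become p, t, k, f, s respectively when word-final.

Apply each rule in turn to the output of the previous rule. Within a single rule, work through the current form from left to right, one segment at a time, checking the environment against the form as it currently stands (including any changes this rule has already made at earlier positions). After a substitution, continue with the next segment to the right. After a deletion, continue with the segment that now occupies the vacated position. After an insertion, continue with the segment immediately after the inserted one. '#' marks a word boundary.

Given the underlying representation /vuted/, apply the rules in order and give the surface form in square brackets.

[vudet]

1 Voicing Between Vowels: [vuted] → [vuded]
2 Final Devoicing: [vuded] → [vudet]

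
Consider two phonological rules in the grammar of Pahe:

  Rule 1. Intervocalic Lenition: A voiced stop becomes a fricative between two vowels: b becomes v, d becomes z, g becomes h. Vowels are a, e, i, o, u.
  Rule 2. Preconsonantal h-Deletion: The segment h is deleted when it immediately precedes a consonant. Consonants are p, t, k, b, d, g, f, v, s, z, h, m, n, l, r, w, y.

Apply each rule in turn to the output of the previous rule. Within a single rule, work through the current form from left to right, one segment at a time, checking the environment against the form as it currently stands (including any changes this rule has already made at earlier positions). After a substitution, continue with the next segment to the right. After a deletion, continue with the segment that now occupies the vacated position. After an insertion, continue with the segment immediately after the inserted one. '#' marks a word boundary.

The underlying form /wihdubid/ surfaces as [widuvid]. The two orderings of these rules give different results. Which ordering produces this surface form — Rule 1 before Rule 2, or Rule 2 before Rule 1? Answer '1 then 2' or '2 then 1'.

1 then 2

Order 1 then 2:
  1 Intervocalic Lenition: [wihdubid] → [wihduvid]
  2 Preconsonantal h-Deletion: [wihduvid] → [widuvid]
  result: [widuvid]
Order 2 then 1:
  2 Preconsonantal h-Deletion: [wihdubid] → [widubid]
  1 Intervocalic Lenition: [widubid] → [wizuvid]
  result: [wizuvid]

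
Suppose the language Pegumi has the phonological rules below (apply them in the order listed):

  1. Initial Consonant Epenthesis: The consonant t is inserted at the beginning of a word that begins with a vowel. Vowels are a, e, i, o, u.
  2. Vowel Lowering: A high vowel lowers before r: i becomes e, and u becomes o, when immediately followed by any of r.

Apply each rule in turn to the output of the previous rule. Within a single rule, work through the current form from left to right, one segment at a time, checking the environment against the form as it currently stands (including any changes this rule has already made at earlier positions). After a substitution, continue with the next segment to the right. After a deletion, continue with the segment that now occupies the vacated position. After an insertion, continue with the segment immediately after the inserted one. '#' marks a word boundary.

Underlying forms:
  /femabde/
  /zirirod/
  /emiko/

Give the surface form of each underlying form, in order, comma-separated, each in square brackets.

/femabde/:
  1 Initial Consonant Epenthesis: no change — [femabde]
  2 Vowel Lowering: no change — [femabde]
/zirirod/:
  1 Initial Consonant Epenthesis: no change — [zirirod]
  2 Vowel Lowering: [zirirod] → [zererod]
/emiko/:
  1 Initial Consonant Epenthesis: [emiko] → [temiko]
  2 Vowel Lowering: no change — [temiko]

[femabde], [zererod], [temiko]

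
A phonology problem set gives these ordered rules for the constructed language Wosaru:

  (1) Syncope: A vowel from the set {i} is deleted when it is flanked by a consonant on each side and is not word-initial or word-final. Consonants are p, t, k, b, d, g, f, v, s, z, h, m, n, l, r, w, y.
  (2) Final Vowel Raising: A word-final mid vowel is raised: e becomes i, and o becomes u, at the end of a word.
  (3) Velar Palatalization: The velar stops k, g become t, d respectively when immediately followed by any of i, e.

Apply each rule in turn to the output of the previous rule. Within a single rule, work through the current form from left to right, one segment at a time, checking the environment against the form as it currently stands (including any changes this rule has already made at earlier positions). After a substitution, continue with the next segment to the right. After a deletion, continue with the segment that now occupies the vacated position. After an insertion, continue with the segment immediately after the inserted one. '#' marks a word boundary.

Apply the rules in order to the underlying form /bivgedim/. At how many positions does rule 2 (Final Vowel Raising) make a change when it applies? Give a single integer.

0

(1) Syncope: [bivgedim] → [bvgedm]
(2) Final Vowel Raising: no change — [bvgedm]
(3) Velar Palatalization: [bvgedm] → [bvdedm]
Rule 2 changed 0 position(s).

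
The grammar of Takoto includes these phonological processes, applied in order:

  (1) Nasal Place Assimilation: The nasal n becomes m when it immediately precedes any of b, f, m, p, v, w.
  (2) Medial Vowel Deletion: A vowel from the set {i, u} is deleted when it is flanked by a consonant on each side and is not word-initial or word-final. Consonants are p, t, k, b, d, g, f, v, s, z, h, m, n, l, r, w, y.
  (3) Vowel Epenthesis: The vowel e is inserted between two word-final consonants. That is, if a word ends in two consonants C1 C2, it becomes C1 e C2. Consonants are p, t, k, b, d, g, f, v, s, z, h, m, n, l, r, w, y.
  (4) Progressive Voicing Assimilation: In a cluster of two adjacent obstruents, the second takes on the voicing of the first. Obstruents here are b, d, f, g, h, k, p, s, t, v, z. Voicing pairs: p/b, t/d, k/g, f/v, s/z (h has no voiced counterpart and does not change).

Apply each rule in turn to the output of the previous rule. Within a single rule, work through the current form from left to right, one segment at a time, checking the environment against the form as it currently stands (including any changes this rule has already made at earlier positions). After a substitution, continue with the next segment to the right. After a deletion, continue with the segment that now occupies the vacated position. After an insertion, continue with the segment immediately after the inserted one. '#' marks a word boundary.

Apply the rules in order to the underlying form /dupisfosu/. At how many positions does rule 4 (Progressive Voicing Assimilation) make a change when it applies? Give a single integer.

3

(1) Nasal Place Assimilation: no change — [dupisfosu]
(2) Medial Vowel Deletion: [dupisfosu] → [dpsfosu]
(3) Vowel Epenthesis: no change — [dpsfosu]
(4) Progressive Voicing Assimilation: [dpsfosu] → [dbzvosu]
Rule 4 changed 3 position(s).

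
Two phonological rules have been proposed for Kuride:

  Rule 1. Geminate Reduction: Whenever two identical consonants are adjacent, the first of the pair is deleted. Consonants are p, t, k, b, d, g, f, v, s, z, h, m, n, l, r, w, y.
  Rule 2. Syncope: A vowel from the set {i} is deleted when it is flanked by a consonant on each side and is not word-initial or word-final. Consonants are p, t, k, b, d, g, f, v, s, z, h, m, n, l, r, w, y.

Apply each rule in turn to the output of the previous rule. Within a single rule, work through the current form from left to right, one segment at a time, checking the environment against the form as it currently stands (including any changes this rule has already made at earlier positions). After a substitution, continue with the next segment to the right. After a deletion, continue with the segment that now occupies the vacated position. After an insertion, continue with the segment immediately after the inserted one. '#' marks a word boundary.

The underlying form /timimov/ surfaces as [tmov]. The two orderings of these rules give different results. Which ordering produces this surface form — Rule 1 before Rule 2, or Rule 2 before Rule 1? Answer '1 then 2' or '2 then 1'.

2 then 1

Order 1 then 2:
  1 Geminate Reduction: no change — [timimov]
  2 Syncope: [timimov] → [tmmov]
  result: [tmmov]
Order 2 then 1:
  2 Syncope: [timimov] → [tmmov]
  1 Geminate Reduction: [tmmov] → [tmov]
  result: [tmov]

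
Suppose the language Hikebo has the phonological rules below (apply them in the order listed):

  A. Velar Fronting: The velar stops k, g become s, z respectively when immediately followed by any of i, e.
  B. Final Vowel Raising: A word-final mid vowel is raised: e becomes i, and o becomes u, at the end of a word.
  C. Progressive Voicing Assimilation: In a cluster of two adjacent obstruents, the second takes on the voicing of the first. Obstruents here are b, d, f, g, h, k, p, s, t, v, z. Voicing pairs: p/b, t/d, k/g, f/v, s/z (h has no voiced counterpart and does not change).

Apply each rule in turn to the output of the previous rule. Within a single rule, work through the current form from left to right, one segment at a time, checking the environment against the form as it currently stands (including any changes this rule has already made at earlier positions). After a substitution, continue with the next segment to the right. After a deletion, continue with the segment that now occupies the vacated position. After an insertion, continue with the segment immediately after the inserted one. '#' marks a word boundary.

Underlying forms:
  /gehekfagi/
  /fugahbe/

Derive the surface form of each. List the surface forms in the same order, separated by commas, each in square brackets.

[zehekfazi], [fugahpi]

/gehekfagi/:
  A Velar Fronting: [gehekfagi] → [zehekfazi]
  B Final Vowel Raising: no change — [zehekfazi]
  C Progressive Voicing Assimilation: no change — [zehekfazi]
/fugahbe/:
  A Velar Fronting: no change — [fugahbe]
  B Final Vowel Raising: [fugahbe] → [fugahbi]
  C Progressive Voicing Assimilation: [fugahbi] → [fugahpi]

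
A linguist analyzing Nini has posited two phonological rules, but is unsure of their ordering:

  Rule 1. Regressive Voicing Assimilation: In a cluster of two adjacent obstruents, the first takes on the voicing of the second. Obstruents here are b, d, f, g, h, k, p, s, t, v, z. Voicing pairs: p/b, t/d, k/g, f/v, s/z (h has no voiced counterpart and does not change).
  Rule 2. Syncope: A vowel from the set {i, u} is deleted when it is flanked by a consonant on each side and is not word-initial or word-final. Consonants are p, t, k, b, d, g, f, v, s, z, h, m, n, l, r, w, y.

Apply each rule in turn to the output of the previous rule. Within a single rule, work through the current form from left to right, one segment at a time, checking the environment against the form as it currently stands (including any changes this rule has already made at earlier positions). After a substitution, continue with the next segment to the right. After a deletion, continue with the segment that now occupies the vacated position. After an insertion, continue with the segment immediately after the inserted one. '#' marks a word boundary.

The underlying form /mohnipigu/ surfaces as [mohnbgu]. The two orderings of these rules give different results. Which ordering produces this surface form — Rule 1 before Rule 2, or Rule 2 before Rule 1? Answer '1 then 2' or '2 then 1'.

Order 1 then 2:
  1 Regressive Voicing Assimilation: no change — [mohnipigu]
  2 Syncope: [mohnipigu] → [mohnpgu]
  result: [mohnpgu]
Order 2 then 1:
  2 Syncope: [mohnipigu] → [mohnpgu]
  1 Regressive Voicing Assimilation: [mohnpgu] → [mohnbgu]
  result: [mohnbgu]

2 then 1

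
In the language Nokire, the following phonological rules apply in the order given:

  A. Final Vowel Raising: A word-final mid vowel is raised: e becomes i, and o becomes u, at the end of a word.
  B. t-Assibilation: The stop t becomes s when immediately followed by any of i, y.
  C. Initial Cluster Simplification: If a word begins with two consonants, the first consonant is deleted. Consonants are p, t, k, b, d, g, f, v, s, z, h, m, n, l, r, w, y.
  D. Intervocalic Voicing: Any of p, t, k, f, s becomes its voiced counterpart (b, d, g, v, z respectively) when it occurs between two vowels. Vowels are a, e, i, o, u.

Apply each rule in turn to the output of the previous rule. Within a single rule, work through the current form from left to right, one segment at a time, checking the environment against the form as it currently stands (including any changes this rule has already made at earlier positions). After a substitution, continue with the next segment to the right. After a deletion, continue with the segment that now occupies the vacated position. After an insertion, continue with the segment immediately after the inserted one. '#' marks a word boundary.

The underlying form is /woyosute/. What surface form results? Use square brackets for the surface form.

[woyozuzi]

A Final Vowel Raising: [woyosute] → [woyosuti]
B t-Assibilation: [woyosuti] → [woyosusi]
C Initial Cluster Simplification: no change — [woyosusi]
D Intervocalic Voicing: [woyosusi] → [woyozuzi]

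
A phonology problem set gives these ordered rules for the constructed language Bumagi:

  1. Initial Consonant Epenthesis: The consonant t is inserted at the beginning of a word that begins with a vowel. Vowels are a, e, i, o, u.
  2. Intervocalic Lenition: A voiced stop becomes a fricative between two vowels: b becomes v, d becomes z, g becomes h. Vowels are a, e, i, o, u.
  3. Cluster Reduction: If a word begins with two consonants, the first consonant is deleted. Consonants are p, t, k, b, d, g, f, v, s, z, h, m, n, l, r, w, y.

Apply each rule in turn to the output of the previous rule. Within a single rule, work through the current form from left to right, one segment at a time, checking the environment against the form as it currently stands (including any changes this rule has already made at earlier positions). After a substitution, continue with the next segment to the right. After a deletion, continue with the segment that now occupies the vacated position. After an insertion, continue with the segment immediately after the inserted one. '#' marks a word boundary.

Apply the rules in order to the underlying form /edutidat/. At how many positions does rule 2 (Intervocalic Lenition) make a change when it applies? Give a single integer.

2

1 Initial Consonant Epenthesis: [edutidat] → [tedutidat]
2 Intervocalic Lenition: [tedutidat] → [tezutizat]
3 Cluster Reduction: no change — [tezutizat]
Rule 2 changed 2 position(s).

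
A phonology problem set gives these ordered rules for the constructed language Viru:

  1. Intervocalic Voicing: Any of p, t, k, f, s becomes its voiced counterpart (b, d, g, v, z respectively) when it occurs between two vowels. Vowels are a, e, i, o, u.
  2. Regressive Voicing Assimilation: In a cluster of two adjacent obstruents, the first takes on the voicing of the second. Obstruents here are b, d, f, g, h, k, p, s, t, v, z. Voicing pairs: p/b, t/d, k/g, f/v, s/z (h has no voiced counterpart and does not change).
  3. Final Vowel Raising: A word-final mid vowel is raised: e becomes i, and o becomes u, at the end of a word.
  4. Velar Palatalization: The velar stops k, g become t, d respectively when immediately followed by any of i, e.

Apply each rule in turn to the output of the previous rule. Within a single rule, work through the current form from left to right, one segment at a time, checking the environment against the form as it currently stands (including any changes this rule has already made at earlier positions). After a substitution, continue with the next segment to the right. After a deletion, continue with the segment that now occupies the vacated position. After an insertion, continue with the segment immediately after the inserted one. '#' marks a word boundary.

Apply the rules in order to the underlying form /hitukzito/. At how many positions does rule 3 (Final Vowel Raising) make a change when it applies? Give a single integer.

1

1 Intervocalic Voicing: [hitukzito] → [hidukzido]
2 Regressive Voicing Assimilation: [hidukzido] → [hidugzido]
3 Final Vowel Raising: [hidugzido] → [hidugzidu]
4 Velar Palatalization: no change — [hidugzidu]
Rule 3 changed 1 position(s).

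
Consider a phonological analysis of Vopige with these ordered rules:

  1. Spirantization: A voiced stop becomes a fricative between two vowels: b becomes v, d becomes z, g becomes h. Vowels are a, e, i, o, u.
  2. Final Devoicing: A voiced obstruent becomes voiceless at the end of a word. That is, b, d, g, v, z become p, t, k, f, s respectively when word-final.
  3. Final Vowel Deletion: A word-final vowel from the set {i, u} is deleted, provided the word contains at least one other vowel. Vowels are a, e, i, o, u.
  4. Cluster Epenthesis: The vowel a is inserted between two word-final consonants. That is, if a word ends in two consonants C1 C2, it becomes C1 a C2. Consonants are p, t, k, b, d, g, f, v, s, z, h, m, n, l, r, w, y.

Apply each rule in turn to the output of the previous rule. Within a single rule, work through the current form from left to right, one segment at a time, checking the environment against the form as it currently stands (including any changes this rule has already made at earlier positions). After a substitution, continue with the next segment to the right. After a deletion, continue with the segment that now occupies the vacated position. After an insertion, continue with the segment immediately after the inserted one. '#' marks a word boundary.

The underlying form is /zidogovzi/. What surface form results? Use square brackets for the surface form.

1 Spirantization: [zidogovzi] → [zizohovzi]
2 Final Devoicing: no change — [zizohovzi]
3 Final Vowel Deletion: [zizohovzi] → [zizohovz]
4 Cluster Epenthesis: [zizohovz] → [zizohovaz]

[zizohovaz]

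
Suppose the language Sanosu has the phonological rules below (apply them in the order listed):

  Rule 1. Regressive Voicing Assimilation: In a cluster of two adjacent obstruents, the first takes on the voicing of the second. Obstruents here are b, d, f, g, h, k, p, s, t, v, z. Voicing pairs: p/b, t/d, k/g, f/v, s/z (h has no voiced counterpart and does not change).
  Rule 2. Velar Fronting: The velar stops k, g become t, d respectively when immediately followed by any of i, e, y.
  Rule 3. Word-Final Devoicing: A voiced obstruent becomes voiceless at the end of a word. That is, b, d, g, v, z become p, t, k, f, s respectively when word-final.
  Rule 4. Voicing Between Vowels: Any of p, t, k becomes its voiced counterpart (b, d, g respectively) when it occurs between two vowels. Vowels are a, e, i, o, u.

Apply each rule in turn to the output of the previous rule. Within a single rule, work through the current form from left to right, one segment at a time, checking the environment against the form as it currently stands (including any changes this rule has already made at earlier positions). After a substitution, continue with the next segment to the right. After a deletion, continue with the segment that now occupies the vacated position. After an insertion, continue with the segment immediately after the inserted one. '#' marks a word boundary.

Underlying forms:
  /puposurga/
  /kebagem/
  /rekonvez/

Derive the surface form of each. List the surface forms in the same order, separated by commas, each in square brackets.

[pubosurga], [tebadem], [regonves]

/puposurga/:
  Rule 1 Regressive Voicing Assimilation: no change — [puposurga]
  Rule 2 Velar Fronting: no change — [puposurga]
  Rule 3 Word-Final Devoicing: no change — [puposurga]
  Rule 4 Voicing Between Vowels: [puposurga] → [pubosurga]
/kebagem/:
  Rule 1 Regressive Voicing Assimilation: no change — [kebagem]
  Rule 2 Velar Fronting: [kebagem] → [tebadem]
  Rule 3 Word-Final Devoicing: no change — [tebadem]
  Rule 4 Voicing Between Vowels: no change — [tebadem]
/rekonvez/:
  Rule 1 Regressive Voicing Assimilation: no change — [rekonvez]
  Rule 2 Velar Fronting: no change — [rekonvez]
  Rule 3 Word-Final Devoicing: [rekonvez] → [rekonves]
  Rule 4 Voicing Between Vowels: [rekonves] → [regonves]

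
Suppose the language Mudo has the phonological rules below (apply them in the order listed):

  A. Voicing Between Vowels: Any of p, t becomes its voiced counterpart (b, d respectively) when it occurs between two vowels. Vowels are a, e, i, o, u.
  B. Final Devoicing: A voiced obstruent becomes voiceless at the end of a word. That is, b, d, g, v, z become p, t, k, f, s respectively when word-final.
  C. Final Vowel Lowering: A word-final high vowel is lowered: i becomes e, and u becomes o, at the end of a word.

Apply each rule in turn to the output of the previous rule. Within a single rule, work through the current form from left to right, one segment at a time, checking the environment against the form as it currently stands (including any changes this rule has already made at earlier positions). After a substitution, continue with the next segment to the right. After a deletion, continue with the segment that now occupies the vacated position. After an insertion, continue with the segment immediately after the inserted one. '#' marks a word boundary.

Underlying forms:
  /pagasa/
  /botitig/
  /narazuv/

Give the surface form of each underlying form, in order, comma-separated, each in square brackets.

[pagasa], [bodidik], [narazuf]

/pagasa/:
  A Voicing Between Vowels: no change — [pagasa]
  B Final Devoicing: no change — [pagasa]
  C Final Vowel Lowering: no change — [pagasa]
/botitig/:
  A Voicing Between Vowels: [botitig] → [bodidig]
  B Final Devoicing: [bodidig] → [bodidik]
  C Final Vowel Lowering: no change — [bodidik]
/narazuv/:
  A Voicing Between Vowels: no change — [narazuv]
  B Final Devoicing: [narazuv] → [narazuf]
  C Final Vowel Lowering: no change — [narazuf]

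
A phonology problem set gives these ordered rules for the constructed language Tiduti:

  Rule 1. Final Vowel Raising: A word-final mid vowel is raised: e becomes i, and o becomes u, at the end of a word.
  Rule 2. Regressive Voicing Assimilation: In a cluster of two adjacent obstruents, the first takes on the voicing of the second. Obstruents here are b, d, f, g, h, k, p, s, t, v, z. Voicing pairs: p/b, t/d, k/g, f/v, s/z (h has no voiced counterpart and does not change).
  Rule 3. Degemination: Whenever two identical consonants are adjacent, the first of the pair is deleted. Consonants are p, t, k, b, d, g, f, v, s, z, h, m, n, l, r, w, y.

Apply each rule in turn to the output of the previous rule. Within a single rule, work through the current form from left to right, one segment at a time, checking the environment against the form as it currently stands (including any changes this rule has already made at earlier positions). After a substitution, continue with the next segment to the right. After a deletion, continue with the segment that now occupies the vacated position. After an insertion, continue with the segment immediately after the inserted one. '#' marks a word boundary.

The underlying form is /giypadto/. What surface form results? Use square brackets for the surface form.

[giypatu]

Rule 1 Final Vowel Raising: [giypadto] → [giypadtu]
Rule 2 Regressive Voicing Assimilation: [giypadtu] → [giypattu]
Rule 3 Degemination: [giypattu] → [giypatu]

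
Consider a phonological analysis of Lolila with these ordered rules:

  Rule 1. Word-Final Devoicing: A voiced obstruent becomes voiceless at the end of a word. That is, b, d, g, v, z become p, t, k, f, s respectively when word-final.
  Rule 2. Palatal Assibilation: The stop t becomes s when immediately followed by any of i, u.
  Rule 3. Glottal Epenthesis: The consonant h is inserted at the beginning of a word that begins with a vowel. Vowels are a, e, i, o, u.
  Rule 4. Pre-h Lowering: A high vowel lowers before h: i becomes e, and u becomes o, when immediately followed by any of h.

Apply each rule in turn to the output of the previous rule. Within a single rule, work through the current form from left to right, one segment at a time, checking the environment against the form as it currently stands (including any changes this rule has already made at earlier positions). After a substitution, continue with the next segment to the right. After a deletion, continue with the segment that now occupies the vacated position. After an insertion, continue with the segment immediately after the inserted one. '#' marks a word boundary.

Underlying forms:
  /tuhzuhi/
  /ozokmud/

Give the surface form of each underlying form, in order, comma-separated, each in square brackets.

[sohzohi], [hozokmut]

/tuhzuhi/:
  Rule 1 Word-Final Devoicing: no change — [tuhzuhi]
  Rule 2 Palatal Assibilation: [tuhzuhi] → [suhzuhi]
  Rule 3 Glottal Epenthesis: no change — [suhzuhi]
  Rule 4 Pre-h Lowering: [suhzuhi] → [sohzohi]
/ozokmud/:
  Rule 1 Word-Final Devoicing: [ozokmud] → [ozokmut]
  Rule 2 Palatal Assibilation: no change — [ozokmut]
  Rule 3 Glottal Epenthesis: [ozokmut] → [hozokmut]
  Rule 4 Pre-h Lowering: no change — [hozokmut]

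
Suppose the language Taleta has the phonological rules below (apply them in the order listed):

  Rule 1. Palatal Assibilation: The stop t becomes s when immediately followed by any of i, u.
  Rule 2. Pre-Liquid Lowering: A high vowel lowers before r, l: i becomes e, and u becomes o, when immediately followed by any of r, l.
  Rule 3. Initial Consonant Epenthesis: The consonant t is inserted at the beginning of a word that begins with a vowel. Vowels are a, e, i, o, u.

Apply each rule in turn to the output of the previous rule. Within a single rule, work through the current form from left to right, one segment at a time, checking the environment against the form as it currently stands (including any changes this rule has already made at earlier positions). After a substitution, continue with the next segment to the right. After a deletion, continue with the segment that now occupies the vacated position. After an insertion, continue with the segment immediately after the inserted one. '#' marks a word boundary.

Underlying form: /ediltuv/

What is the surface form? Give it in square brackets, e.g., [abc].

Rule 1 Palatal Assibilation: [ediltuv] → [edilsuv]
Rule 2 Pre-Liquid Lowering: [edilsuv] → [edelsuv]
Rule 3 Initial Consonant Epenthesis: [edelsuv] → [tedelsuv]

[tedelsuv]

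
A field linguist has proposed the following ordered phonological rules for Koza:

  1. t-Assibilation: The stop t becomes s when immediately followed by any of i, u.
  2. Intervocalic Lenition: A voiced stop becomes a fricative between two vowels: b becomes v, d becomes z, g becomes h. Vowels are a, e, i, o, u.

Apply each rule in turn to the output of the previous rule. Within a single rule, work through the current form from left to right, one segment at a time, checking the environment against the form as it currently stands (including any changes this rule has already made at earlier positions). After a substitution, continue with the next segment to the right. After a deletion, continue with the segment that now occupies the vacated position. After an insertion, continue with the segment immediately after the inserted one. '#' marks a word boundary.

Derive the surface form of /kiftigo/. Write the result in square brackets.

[kifsiho]

1 t-Assibilation: [kiftigo] → [kifsigo]
2 Intervocalic Lenition: [kifsigo] → [kifsiho]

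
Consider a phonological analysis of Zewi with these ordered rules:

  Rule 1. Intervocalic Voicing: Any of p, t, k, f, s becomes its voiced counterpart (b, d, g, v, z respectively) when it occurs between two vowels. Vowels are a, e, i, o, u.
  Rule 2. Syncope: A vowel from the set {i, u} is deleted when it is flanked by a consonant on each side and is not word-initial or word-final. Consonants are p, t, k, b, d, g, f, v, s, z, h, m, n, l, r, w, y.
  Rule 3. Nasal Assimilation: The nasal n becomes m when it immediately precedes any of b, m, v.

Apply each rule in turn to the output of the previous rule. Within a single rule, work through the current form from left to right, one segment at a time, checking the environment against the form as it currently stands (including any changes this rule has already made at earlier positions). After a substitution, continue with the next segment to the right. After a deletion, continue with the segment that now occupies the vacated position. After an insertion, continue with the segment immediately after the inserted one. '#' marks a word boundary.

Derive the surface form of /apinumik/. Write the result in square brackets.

[abmmk]

Rule 1 Intervocalic Voicing: [apinumik] → [abinumik]
Rule 2 Syncope: [abinumik] → [abnmk]
Rule 3 Nasal Assimilation: [abnmk] → [abmmk]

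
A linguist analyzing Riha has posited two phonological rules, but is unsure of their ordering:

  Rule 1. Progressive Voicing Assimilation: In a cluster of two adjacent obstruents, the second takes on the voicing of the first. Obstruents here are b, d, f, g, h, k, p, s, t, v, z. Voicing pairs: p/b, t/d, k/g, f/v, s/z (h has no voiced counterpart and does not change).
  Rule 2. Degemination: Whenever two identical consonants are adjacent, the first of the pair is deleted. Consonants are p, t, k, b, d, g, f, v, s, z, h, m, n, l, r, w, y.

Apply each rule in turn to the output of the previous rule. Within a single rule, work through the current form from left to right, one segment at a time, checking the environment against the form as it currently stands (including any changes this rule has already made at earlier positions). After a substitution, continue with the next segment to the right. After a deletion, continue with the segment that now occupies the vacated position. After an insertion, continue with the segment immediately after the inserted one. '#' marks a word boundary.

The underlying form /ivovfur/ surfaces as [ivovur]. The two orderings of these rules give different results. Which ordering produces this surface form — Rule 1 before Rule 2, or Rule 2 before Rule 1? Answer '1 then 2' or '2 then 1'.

Order 1 then 2:
  1 Progressive Voicing Assimilation: [ivovfur] → [ivovvur]
  2 Degemination: [ivovvur] → [ivovur]
  result: [ivovur]
Order 2 then 1:
  2 Degemination: no change — [ivovfur]
  1 Progressive Voicing Assimilation: [ivovfur] → [ivovvur]
  result: [ivovvur]

1 then 2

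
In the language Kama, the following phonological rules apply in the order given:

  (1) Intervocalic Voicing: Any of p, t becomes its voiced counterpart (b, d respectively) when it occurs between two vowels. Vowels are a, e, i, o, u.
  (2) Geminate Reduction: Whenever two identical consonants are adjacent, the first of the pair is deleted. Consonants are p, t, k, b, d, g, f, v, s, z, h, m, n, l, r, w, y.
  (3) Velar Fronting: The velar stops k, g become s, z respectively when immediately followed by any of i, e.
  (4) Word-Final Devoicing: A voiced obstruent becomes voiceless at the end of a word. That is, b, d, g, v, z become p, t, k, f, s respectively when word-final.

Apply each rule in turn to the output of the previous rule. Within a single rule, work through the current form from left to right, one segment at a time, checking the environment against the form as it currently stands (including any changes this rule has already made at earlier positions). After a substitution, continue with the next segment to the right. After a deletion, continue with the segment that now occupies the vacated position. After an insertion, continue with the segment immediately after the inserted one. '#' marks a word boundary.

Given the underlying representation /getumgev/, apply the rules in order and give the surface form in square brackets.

[zedumzef]

(1) Intervocalic Voicing: [getumgev] → [gedumgev]
(2) Geminate Reduction: no change — [gedumgev]
(3) Velar Fronting: [gedumgev] → [zedumzev]
(4) Word-Final Devoicing: [zedumzev] → [zedumzef]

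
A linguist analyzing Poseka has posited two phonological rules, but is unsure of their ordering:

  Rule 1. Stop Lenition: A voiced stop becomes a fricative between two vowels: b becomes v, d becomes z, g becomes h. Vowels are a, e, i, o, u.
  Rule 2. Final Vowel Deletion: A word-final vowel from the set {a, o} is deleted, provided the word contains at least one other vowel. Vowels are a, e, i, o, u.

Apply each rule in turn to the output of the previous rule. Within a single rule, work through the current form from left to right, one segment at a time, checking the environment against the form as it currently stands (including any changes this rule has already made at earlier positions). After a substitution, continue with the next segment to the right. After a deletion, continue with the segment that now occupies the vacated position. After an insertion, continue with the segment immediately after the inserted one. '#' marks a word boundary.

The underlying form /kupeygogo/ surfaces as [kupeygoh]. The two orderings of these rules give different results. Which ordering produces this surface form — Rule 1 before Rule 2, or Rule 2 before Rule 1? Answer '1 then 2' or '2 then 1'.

1 then 2

Order 1 then 2:
  1 Stop Lenition: [kupeygogo] → [kupeygoho]
  2 Final Vowel Deletion: [kupeygoho] → [kupeygoh]
  result: [kupeygoh]
Order 2 then 1:
  2 Final Vowel Deletion: [kupeygogo] → [kupeygog]
  1 Stop Lenition: no change — [kupeygog]
  result: [kupeygog]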